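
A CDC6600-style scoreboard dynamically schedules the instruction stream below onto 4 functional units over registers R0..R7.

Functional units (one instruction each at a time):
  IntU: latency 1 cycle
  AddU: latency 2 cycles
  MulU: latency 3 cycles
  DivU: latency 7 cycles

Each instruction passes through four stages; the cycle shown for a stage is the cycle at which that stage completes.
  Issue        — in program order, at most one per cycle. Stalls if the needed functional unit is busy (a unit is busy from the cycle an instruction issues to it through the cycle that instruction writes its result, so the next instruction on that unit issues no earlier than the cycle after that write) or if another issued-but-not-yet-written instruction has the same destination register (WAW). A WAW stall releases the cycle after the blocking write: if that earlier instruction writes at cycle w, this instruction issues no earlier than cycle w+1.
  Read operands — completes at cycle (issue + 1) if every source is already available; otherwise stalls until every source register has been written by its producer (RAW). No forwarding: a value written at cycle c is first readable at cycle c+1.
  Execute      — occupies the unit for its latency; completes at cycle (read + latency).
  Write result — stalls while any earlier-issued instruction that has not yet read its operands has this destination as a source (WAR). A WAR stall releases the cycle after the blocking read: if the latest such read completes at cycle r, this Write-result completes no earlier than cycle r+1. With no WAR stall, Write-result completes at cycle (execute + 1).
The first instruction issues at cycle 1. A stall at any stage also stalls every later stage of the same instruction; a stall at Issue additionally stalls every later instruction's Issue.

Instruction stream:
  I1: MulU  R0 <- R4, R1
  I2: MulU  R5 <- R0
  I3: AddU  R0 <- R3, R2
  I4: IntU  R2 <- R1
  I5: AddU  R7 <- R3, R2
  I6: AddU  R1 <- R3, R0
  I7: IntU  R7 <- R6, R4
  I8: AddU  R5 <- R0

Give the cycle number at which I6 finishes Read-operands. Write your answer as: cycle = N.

cycle = 19

cycle 1: I1→MulU
cycle 2: I1 RO
cycle 5: I1 EX
cycle 6: I1 WR R0
cycle 7: I2→MulU
cycle 8: I2 RO · I3→AddU
cycle 9: I3 RO · I4→IntU
cycle 10: I4 RO
cycle 11: I2 EX · I3 EX · I4 EX
cycle 12: I2 WR R5 · I3 WR R0 · I4 WR R2
cycle 13: I5→AddU
cycle 14: I5 RO
cycle 16: I5 EX
cycle 17: I5 WR R7
cycle 18: I6→AddU
cycle 19: I6 RO · I7→IntU
cycle 20: I7 RO
cycle 21: I6 EX · I7 EX
cycle 22: I6 WR R1 · I7 WR R7
cycle 23: I8→AddU
cycle 24: I8 RO
cycle 26: I8 EX
cycle 27: I8 WR R5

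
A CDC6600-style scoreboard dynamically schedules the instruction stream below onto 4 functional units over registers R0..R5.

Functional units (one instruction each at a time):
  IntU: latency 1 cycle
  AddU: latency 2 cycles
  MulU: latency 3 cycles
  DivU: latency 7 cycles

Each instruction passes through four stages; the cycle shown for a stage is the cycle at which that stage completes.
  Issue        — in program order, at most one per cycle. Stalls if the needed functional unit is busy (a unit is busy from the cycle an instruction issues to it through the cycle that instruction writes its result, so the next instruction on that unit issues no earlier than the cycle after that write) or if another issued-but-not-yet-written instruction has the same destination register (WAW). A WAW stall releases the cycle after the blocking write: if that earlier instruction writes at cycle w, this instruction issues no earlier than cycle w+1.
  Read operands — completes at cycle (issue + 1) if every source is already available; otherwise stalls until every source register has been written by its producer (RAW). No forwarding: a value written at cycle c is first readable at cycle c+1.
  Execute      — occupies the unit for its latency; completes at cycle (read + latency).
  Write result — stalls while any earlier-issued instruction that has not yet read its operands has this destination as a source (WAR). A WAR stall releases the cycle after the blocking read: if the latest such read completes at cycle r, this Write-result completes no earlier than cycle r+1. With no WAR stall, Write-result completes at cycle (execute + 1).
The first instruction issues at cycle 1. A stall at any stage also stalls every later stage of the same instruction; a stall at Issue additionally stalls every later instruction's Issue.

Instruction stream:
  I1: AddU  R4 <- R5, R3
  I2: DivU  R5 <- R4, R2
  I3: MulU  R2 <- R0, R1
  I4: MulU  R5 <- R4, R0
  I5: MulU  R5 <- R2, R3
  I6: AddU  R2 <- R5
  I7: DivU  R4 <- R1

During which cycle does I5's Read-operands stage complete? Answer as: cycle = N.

cycle = 22

I1 -> (1, 2, 4, 5)
I2 -> (2, 6, 13, 14)  // RAW R4: wait I1 write@5
I3 -> (3, 4, 7, 8)
I4 -> (15, 16, 19, 20)  // WAW R5: wait I2 write@14
I5 -> (21, 22, 25, 26)  // struct: MulU busy until I4 writes@20
I6 -> (22, 27, 29, 30)  // RAW R5: wait I5 write@26
I7 -> (23, 24, 31, 32)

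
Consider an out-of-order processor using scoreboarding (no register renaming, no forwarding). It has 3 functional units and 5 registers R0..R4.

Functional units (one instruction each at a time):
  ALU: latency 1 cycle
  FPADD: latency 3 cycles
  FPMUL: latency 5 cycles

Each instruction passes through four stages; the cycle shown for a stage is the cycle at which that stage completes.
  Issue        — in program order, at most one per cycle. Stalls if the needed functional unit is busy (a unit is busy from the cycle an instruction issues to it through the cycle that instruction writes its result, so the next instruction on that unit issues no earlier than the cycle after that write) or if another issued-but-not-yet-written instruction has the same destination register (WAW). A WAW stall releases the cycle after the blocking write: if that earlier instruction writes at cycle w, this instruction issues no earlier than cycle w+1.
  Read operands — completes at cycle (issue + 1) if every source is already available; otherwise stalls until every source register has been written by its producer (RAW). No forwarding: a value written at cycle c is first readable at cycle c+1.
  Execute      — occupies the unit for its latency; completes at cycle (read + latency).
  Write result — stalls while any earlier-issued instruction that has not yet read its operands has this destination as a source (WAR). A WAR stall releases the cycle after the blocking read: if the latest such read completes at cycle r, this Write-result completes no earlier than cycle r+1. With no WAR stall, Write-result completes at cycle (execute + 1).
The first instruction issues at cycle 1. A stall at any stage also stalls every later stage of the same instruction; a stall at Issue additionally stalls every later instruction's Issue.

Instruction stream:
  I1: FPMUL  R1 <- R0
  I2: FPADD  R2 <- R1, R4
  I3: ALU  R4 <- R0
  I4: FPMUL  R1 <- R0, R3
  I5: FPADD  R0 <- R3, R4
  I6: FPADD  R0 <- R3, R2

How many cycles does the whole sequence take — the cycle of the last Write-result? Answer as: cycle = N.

c1: issue I1 (FPMUL)
c2: I1 read-ops, issue I2 (FPADD)
c3: issue I3 (ALU)
c4: I3 read-ops
c5: I3 finished on ALU
c7: I1 finished on FPMUL
c8: I1→R1
c9: I2 read-ops, issue I4 (FPMUL)
c10: I3→R4, I4 read-ops
c12: I2 finished on FPADD
c13: I2→R2
c14: issue I5 (FPADD)
c15: I4 finished on FPMUL, I5 read-ops
c16: I4→R1
c18: I5 finished on FPADD
c19: I5→R0
c20: issue I6 (FPADD)
c21: I6 read-ops
c24: I6 finished on FPADD
c25: I6→R0

cycle = 25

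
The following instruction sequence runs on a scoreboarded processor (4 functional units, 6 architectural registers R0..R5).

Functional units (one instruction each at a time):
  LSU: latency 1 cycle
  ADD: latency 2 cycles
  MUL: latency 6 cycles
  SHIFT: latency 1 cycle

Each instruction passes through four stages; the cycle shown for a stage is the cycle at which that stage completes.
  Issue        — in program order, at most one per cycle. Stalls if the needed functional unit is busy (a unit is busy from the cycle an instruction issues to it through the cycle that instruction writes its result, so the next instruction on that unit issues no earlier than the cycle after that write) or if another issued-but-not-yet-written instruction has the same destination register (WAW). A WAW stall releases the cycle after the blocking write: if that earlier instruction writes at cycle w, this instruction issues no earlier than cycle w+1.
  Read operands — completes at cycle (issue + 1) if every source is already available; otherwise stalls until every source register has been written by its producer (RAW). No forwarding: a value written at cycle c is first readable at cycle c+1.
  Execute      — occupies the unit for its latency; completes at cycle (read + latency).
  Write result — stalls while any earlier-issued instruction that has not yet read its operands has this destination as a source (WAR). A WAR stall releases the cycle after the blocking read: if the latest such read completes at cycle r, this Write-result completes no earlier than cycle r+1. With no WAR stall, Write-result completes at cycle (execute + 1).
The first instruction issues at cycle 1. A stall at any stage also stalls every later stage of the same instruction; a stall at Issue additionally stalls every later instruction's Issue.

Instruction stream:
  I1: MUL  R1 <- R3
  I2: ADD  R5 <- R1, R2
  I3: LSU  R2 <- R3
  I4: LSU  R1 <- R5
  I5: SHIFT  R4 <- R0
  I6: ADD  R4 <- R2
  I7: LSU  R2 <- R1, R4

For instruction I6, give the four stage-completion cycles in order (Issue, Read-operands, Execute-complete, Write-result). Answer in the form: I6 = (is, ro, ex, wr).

[I1] 1/2/8/9
[I2] 2/10/12/13  (RAW R1: wait I1 write@9)
[I3] 3/4/5/11  (WAR R2: wait I2 read@10)
[I4] 12/14/15/16  (struct: LSU busy until I3 writes@11; RAW R5: wait I2 write@13)
[I5] 13/14/15/16
[I6] 17/18/20/21  (WAW R4: wait I5 write@16)
[I7] 18/22/23/24  (RAW R4: wait I6 write@21)

I6 = (17, 18, 20, 21)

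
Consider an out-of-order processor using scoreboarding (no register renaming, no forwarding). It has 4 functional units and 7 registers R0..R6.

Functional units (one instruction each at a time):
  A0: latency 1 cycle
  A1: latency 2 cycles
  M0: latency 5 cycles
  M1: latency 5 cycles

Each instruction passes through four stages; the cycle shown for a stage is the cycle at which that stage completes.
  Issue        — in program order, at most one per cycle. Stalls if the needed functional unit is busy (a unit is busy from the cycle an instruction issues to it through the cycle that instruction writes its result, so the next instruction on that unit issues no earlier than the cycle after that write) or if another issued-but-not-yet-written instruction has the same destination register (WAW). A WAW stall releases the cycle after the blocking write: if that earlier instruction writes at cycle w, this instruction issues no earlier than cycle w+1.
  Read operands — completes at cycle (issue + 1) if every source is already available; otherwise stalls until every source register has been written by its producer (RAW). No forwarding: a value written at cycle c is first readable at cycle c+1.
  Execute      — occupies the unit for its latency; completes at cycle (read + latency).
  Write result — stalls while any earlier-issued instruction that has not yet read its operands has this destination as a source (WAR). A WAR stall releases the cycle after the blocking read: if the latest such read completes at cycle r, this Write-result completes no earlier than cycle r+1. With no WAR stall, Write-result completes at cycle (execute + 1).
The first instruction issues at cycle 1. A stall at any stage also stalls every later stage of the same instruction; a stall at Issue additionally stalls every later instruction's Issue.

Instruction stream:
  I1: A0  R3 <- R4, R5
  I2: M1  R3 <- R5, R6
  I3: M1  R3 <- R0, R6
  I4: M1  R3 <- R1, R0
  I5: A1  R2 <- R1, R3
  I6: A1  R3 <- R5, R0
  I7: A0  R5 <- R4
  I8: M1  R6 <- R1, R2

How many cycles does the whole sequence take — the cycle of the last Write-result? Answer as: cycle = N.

I1: IS=1 RO=2 EX=3 WR=4
I2: IS=5 RO=6 EX=11 WR=12  [WAW R3: wait I1 write@4]
I3: IS=13 RO=14 EX=19 WR=20  [struct: M1 busy until I2 writes@12]
I4: IS=21 RO=22 EX=27 WR=28  [struct: M1 busy until I3 writes@20]
I5: IS=22 RO=29 EX=31 WR=32  [RAW R3: wait I4 write@28]
I6: IS=33 RO=34 EX=36 WR=37  [struct: A1 busy until I5 writes@32]
I7: IS=34 RO=35 EX=36 WR=37
I8: IS=35 RO=36 EX=41 WR=42

cycle = 42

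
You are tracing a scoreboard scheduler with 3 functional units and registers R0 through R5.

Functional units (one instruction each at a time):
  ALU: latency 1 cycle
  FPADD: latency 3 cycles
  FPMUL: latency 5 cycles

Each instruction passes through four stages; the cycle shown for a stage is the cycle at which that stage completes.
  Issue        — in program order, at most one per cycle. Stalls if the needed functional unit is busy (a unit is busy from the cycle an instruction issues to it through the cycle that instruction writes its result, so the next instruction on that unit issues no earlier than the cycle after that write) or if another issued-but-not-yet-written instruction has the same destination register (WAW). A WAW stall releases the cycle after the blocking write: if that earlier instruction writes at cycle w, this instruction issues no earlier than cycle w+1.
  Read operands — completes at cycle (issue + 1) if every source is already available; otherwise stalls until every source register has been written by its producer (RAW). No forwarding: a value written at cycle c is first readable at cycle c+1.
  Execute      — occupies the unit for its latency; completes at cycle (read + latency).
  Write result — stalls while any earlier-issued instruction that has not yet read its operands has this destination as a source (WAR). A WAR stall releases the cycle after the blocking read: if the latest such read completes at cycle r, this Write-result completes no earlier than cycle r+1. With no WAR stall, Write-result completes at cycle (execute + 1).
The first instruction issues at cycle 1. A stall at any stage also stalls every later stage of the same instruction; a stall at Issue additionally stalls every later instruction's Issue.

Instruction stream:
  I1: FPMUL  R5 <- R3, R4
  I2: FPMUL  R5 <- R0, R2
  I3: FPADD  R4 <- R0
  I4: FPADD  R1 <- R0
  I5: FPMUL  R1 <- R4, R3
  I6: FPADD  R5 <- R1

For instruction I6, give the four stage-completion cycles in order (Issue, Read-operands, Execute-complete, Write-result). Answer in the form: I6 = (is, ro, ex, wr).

I6 = (23, 30, 33, 34)

  I1 | 1 | 2 | 7 | 8
  I2 | 9 | 10 | 15 | 16   struct: FPMUL busy until I1 writes@8
  I3 | 10 | 11 | 14 | 15
  I4 | 16 | 17 | 20 | 21   struct: FPADD busy until I3 writes@15
  I5 | 22 | 23 | 28 | 29   WAW R1: wait I4 write@21
  I6 | 23 | 30 | 33 | 34   RAW R1: wait I5 write@29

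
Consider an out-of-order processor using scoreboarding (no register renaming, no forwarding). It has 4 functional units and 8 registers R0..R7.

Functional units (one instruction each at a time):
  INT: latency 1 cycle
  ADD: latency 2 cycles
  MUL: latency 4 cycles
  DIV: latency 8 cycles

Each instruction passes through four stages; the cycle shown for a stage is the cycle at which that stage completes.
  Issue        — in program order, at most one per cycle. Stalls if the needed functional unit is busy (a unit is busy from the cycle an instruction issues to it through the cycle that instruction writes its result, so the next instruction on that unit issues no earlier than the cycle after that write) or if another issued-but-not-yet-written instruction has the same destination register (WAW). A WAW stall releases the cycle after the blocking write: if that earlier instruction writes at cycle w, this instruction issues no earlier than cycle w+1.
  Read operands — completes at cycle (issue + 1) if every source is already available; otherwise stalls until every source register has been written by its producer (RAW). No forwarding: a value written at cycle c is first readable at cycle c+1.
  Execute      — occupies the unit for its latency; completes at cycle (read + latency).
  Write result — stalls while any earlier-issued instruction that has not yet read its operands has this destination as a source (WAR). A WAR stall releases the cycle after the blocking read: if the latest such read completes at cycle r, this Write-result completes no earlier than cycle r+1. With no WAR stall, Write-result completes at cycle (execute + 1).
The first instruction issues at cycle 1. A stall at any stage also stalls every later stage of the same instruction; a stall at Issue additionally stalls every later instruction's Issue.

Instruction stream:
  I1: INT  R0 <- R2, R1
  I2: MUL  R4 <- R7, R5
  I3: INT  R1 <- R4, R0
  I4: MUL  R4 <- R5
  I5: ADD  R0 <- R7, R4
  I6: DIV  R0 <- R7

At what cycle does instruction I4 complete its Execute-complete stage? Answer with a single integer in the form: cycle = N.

c1: issue I1 (INT)
c2: I1 read-ops | issue I2 (MUL)
c3: I1 finished on INT | I2 read-ops
c4: I1→R0
c5: issue I3 (INT)
c7: I2 finished on MUL
c8: I2→R4
c9: I3 read-ops | issue I4 (MUL)
c10: I3 finished on INT | I4 read-ops | issue I5 (ADD)
c11: I3→R1
c14: I4 finished on MUL
c15: I4→R4
c16: I5 read-ops
c18: I5 finished on ADD
c19: I5→R0
c20: issue I6 (DIV)
c21: I6 read-ops
c29: I6 finished on DIV
c30: I6→R0

cycle = 14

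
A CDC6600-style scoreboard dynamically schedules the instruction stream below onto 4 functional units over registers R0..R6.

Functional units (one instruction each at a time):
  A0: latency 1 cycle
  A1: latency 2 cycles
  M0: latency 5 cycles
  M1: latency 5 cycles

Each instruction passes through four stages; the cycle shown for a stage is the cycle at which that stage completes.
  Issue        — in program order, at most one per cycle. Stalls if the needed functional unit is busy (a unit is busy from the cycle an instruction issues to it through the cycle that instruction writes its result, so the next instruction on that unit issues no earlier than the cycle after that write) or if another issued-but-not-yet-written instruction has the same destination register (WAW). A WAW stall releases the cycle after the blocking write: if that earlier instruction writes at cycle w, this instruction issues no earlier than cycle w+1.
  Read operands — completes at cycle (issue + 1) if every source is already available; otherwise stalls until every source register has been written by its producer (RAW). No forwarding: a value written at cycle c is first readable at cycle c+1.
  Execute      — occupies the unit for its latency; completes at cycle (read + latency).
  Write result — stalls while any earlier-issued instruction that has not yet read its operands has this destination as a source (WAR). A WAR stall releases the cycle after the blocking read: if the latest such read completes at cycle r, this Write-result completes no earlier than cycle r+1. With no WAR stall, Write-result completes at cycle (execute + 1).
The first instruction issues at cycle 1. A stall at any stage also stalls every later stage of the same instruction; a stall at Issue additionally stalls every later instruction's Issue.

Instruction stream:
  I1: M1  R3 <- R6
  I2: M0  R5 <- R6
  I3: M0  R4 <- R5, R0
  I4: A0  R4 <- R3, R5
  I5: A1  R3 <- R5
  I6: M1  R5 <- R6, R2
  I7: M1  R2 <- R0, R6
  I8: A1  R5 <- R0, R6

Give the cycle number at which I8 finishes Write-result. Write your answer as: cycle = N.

cycle = 33

I1  is:1  ro:2  ex:7  wr:8
I2  is:2  ro:3  ex:8  wr:9
I3  is:10  ro:11  ex:16  wr:17  — struct: M0 busy until I2 writes@9
I4  is:18  ro:19  ex:20  wr:21  — WAW R4: wait I3 write@17
I5  is:19  ro:20  ex:22  wr:23
I6  is:20  ro:21  ex:26  wr:27
I7  is:28  ro:29  ex:34  wr:35  — struct: M1 busy until I6 writes@27
I8  is:29  ro:30  ex:32  wr:33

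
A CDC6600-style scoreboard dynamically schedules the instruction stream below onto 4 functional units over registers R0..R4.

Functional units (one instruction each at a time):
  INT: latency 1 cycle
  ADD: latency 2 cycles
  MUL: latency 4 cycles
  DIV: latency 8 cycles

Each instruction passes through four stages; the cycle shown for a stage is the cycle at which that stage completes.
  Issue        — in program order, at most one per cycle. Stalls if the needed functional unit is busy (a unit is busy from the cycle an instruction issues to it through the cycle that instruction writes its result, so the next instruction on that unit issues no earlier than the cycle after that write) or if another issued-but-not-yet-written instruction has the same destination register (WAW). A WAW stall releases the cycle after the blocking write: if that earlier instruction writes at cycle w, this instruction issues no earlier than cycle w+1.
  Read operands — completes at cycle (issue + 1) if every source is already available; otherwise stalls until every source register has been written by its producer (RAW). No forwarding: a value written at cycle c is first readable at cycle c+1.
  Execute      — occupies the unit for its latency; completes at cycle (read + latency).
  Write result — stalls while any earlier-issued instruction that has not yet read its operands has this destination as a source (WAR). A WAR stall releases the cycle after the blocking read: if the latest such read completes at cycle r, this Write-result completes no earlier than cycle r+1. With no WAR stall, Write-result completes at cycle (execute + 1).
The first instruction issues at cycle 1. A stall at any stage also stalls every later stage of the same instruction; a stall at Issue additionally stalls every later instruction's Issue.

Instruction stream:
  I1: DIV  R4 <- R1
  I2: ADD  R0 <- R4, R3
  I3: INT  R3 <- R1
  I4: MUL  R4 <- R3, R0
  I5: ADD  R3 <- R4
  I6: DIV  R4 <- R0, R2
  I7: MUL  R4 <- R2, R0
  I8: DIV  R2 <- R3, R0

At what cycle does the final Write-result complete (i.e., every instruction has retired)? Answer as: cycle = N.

cycle = 44

cycle 1: I1 dispatched to DIV
cycle 2: I1 operands ready; I2 dispatched to ADD
cycle 3: I3 dispatched to INT
cycle 4: I3 operands ready
cycle 5: I3 complete
cycle 10: I1 complete
cycle 11: R4←I1
cycle 12: I2 operands ready; I4 dispatched to MUL
cycle 13: R3←I3
cycle 14: I2 complete
cycle 15: R0←I2
cycle 16: I4 operands ready; I5 dispatched to ADD
cycle 20: I4 complete
cycle 21: R4←I4
cycle 22: I5 operands ready; I6 dispatched to DIV
cycle 23: I6 operands ready
cycle 24: I5 complete
cycle 25: R3←I5
cycle 31: I6 complete
cycle 32: R4←I6
cycle 33: I7 dispatched to MUL
cycle 34: I7 operands ready; I8 dispatched to DIV
cycle 35: I8 operands ready
cycle 38: I7 complete
cycle 39: R4←I7
cycle 43: I8 complete
cycle 44: R2←I8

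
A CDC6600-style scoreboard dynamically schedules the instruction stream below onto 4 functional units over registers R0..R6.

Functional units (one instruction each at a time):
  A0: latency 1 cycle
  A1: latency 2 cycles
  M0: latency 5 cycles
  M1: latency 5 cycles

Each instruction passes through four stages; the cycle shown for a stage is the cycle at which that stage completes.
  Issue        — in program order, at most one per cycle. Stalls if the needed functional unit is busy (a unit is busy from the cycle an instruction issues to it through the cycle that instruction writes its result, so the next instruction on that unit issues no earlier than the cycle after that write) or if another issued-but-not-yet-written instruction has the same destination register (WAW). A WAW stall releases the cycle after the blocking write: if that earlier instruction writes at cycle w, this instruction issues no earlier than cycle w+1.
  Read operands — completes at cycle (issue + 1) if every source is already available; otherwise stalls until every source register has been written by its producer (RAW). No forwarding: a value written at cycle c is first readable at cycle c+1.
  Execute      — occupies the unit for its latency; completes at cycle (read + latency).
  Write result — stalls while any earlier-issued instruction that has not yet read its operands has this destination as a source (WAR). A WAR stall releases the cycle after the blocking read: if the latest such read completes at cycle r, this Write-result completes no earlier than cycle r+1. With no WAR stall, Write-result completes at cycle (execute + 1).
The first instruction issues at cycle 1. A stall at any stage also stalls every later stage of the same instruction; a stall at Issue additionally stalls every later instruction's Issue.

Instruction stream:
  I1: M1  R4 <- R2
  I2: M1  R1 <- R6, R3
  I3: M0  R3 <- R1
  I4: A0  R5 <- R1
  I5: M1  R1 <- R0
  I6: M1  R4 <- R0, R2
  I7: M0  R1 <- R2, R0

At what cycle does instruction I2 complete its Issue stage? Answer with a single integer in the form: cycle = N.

cycle = 9

  I1 | 1 | 2 | 7 | 8
  I2 | 9 | 10 | 15 | 16   struct: M1 busy until I1 writes@8
  I3 | 10 | 17 | 22 | 23   RAW R1: wait I2 write@16
  I4 | 11 | 17 | 18 | 19   RAW R1: wait I2 write@16
  I5 | 17 | 18 | 23 | 24   struct: M1 busy until I2 writes@16
  I6 | 25 | 26 | 31 | 32   struct: M1 busy until I5 writes@24
  I7 | 26 | 27 | 32 | 33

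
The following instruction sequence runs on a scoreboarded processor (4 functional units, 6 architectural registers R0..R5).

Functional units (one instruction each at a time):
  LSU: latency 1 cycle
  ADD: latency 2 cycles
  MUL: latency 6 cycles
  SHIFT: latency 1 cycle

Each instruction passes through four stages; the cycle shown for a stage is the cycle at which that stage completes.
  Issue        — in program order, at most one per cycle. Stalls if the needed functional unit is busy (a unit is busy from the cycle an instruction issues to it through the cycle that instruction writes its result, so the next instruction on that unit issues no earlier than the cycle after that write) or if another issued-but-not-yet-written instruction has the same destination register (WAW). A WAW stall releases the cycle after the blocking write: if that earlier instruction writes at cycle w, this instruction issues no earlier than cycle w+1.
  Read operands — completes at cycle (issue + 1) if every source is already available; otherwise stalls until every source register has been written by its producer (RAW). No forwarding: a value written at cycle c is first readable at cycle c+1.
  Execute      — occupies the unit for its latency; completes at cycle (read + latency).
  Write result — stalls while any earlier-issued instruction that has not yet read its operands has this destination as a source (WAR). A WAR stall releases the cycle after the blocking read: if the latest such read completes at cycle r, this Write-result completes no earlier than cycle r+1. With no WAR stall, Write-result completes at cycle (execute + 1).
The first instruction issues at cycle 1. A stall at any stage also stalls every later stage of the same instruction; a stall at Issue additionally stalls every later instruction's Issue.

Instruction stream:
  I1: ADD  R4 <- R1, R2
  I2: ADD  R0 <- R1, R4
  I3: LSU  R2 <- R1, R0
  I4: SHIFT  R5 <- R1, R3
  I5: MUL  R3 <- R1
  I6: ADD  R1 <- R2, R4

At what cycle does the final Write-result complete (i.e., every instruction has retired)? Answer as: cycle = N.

cycle = 17

cycle 1: I1 issues→ADD
cycle 2: I1 reads
cycle 4: I1 exec-done
cycle 5: I1 writes R4
cycle 6: I2 issues→ADD
cycle 7: I2 reads · I3 issues→LSU
cycle 8: I4 issues→SHIFT
cycle 9: I2 exec-done · I4 reads · I5 issues→MUL
cycle 10: I2 writes R0 · I4 exec-done · I5 reads
cycle 11: I3 reads · I4 writes R5 · I6 issues→ADD
cycle 12: I3 exec-done
cycle 13: I3 writes R2
cycle 14: I6 reads
cycle 16: I5 exec-done · I6 exec-done
cycle 17: I5 writes R3 · I6 writes R1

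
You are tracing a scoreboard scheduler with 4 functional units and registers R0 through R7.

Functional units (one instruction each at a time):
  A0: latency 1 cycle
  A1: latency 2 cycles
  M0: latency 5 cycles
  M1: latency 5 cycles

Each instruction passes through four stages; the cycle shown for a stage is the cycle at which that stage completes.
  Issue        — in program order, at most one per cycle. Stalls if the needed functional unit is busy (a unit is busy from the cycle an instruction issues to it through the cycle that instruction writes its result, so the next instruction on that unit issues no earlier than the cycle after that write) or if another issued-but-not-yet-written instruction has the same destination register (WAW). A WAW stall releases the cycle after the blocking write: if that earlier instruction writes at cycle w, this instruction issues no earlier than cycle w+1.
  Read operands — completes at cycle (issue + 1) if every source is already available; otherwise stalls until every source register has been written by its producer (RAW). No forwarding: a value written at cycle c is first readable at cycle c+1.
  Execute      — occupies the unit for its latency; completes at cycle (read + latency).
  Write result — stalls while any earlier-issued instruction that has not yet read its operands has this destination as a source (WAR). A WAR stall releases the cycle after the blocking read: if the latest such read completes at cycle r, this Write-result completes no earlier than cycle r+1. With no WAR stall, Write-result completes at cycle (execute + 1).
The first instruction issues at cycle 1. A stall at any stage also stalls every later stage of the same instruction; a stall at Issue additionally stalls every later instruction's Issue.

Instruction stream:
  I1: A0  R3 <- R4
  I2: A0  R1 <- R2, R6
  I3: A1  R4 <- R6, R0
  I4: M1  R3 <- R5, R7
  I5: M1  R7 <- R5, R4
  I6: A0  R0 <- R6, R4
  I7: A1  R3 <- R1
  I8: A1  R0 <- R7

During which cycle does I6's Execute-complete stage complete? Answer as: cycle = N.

I1: IS=1 RO=2 EX=3 WR=4
I2: IS=5 RO=6 EX=7 WR=8  [struct: A0 busy until I1 writes@4]
I3: IS=6 RO=7 EX=9 WR=10
I4: IS=7 RO=8 EX=13 WR=14
I5: IS=15 RO=16 EX=21 WR=22  [struct: M1 busy until I4 writes@14]
I6: IS=16 RO=17 EX=18 WR=19
I7: IS=17 RO=18 EX=20 WR=21
I8: IS=22 RO=23 EX=25 WR=26  [struct: A1 busy until I7 writes@21]

cycle = 18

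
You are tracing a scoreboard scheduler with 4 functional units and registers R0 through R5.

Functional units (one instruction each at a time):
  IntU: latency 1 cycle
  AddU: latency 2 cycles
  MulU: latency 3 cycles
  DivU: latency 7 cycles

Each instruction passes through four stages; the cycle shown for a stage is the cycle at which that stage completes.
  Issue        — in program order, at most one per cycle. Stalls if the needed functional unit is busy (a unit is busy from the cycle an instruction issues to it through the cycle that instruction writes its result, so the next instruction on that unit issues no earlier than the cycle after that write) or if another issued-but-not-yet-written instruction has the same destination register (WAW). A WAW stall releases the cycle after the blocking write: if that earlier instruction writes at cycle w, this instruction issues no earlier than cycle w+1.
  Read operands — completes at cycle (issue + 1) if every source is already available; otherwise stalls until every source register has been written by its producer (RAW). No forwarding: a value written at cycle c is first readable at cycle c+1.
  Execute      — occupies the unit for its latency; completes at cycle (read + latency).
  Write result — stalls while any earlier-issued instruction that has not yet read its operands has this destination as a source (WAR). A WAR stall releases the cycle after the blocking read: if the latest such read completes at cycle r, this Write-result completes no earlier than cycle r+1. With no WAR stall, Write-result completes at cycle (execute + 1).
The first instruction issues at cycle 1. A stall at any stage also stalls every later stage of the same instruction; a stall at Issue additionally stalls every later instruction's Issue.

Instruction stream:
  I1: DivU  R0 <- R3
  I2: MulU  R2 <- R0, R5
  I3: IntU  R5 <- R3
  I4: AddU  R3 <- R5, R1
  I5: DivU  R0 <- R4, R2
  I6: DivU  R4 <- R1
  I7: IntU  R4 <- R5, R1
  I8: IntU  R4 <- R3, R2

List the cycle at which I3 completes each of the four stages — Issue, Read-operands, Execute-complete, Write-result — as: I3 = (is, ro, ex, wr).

t=1  issue I1 (DivU)
t=2  I1 read-ops, issue I2 (MulU)
t=3  issue I3 (IntU)
t=4  I3 read-ops, issue I4 (AddU)
t=5  I3 finished on IntU
t=9  I1 finished on DivU
t=10  I1→R0
t=11  I2 read-ops, issue I5 (DivU)
t=12  I3→R5
t=13  I4 read-ops
t=14  I2 finished on MulU
t=15  I2→R2, I4 finished on AddU
t=16  I4→R3, I5 read-ops
t=23  I5 finished on DivU
t=24  I5→R0
t=25  issue I6 (DivU)
t=26  I6 read-ops
t=33  I6 finished on DivU
t=34  I6→R4
t=35  issue I7 (IntU)
t=36  I7 read-ops
t=37  I7 finished on IntU
t=38  I7→R4
t=39  issue I8 (IntU)
t=40  I8 read-ops
t=41  I8 finished on IntU
t=42  I8→R4

I3 = (3, 4, 5, 12)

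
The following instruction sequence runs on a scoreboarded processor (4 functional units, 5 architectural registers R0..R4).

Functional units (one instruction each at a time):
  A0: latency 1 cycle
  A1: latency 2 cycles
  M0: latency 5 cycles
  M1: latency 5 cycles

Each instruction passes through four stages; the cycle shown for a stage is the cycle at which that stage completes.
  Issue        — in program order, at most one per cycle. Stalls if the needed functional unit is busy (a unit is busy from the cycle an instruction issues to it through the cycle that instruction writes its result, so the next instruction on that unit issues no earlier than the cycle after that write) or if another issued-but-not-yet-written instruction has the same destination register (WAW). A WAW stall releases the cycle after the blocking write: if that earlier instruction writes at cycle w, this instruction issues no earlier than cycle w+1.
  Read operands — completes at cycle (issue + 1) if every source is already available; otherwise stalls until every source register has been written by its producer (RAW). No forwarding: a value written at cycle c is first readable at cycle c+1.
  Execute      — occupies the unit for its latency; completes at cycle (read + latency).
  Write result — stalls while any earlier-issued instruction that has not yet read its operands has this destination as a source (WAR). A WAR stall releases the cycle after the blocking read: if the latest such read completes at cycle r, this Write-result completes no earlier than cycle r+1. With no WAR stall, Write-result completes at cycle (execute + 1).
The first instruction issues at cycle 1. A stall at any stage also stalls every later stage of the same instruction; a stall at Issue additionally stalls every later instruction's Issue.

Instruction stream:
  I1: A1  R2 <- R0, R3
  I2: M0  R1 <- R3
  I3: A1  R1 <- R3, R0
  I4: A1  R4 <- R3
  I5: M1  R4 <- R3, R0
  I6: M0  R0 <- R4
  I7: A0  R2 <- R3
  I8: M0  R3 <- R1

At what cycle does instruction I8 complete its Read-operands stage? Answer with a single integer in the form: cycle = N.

[1] I1 issues→A1
[2] I1 reads, I2 issues→M0
[3] I2 reads
[4] I1 exec-done
[5] I1 writes R2
[8] I2 exec-done
[9] I2 writes R1
[10] I3 issues→A1
[11] I3 reads
[13] I3 exec-done
[14] I3 writes R1
[15] I4 issues→A1
[16] I4 reads
[18] I4 exec-done
[19] I4 writes R4
[20] I5 issues→M1
[21] I5 reads, I6 issues→M0
[22] I7 issues→A0
[23] I7 reads
[24] I7 exec-done
[25] I7 writes R2
[26] I5 exec-done
[27] I5 writes R4
[28] I6 reads
[33] I6 exec-done
[34] I6 writes R0
[35] I8 issues→M0
[36] I8 reads
[41] I8 exec-done
[42] I8 writes R3

cycle = 36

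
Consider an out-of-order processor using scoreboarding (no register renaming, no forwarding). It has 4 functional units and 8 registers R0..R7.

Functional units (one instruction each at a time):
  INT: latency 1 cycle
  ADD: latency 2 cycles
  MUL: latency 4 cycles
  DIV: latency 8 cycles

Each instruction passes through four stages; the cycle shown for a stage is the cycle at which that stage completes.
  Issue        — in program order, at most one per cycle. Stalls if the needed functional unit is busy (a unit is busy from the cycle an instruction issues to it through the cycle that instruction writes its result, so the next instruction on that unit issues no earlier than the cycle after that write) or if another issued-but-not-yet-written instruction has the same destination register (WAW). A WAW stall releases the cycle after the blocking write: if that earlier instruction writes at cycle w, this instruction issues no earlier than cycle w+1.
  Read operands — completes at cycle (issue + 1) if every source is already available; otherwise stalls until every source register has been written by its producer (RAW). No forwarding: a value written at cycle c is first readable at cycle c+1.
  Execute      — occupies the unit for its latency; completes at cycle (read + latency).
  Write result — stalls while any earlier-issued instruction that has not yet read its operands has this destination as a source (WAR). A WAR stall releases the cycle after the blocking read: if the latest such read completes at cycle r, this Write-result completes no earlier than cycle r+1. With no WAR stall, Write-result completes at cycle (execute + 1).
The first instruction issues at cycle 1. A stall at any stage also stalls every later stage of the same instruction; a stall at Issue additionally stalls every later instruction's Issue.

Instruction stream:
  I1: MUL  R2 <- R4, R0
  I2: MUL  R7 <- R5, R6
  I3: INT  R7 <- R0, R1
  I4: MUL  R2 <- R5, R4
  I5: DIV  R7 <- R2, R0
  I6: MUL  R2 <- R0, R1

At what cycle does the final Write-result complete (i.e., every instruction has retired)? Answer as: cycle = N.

cycle = 32

  I1 | 1 | 2 | 6 | 7
  I2 | 8 | 9 | 13 | 14   struct: MUL busy until I1 writes@7
  I3 | 15 | 16 | 17 | 18   WAW R7: wait I2 write@14
  I4 | 16 | 17 | 21 | 22
  I5 | 19 | 23 | 31 | 32   WAW R7: wait I3 write@18 · RAW R2: wait I4 write@22
  I6 | 23 | 24 | 28 | 29   struct: MUL busy until I4 writes@22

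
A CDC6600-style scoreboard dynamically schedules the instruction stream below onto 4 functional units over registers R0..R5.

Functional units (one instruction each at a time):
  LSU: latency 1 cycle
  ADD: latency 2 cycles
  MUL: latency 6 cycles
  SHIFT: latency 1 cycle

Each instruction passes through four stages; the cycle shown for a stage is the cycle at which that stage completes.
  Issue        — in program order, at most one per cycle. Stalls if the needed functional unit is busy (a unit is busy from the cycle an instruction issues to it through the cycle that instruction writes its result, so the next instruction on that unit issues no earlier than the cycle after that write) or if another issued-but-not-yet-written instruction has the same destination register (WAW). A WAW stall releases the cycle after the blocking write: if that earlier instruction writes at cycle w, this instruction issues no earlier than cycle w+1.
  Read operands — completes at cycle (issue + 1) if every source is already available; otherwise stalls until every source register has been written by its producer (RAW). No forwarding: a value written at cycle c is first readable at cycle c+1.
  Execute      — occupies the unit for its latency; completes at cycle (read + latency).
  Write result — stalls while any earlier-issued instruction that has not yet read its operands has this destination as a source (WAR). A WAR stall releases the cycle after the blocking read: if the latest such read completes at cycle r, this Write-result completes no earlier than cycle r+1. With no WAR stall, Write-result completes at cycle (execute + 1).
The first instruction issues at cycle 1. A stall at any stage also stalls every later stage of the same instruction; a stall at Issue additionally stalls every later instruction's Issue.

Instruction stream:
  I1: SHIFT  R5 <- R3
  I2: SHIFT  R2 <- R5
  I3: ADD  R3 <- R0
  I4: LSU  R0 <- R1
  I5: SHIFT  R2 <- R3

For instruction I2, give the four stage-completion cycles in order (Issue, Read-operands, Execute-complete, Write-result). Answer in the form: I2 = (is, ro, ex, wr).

[I1] 1/2/3/4
[I2] 5/6/7/8  (struct: SHIFT busy until I1 writes@4)
[I3] 6/7/9/10
[I4] 7/8/9/10
[I5] 9/11/12/13  (struct: SHIFT busy until I2 writes@8; RAW R3: wait I3 write@10)

I2 = (5, 6, 7, 8)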